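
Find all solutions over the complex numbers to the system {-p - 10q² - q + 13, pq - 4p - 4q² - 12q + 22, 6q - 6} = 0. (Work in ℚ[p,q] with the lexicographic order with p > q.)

{(2, 1)}

Compute a lex Gröbner basis by Buchberger's algorithm.
f_1 = -p - 10q² - q + 13, LT = p.
f_2 = pq - 4p - 4q² - 12q + 22, LT = pq.
f_3 = 6q - 6, LT = q.

S(f_1,f_2): lcm = pq. S = 4p + 10q³ + 5q² - q - 22.
  leading term p: subtract (-4)·f_1 from 4p + 10q³ + 5q² - q - 22 → 10q³ - 35q² - 5q + 30
  leading term q³: subtract (5/3q²)·f_3 from 10q³ - 35q² - 5q + 30 → -25q² - 5q + 30
  leading term q²: subtract (-25/6q)·f_3 from -25q² - 5q + 30 → -30q + 30
  leading term q: subtract (-5)·f_3 from -30q + 30 → 0
  remainder 0.

S(f_1,f_3): leading monomials are coprime, so the S-polynomial reduces to 0 (Buchberger's first criterion).
S(f_2,f_3): lcm = pq. S = -3p - 4q² - 12q + 22.
  leading term p: subtract (3)·f_1 from -3p - 4q² - 12q + 22 → 26q² - 9q - 17
  leading term q²: subtract (13/3q)·f_3 from 26q² - 9q - 17 → 17q - 17
  leading term q: subtract (17/6)·f_3 from 17q - 17 → 0
  remainder 0.

Every S-polynomial of the final basis reduces to 0, so we have a Gröbner basis.
Inter-reduce: drop elements whose leading term is divisible by another's, tail-reduce, and make monic.
Reduced Gröbner basis: {p - 2, q - 1}.

The lex basis is triangular: the last element involves only q. Solving q - 1 = 0 gives q ∈ {1}; substituting each value into the earlier elements determines the remaining variables.
  q = 1: the earlier basis element becomes p - 2 = 0, giving p = 2 — point (2, 1).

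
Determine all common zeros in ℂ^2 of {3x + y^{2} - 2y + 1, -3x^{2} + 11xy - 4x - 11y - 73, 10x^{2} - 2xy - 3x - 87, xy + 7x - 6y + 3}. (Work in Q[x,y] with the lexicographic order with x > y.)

{(-3, -2)}

Compute a lex Gröbner basis by Buchberger's algorithm.
f_1 = 3x + y^{2} - 2y + 1, LT = x.
f_2 = -3x^{2} + 11xy - 4x - 11y - 73, LT = x^{2}.
f_3 = 10x^{2} - 2xy - 3x - 87, LT = x^{2}.
f_4 = xy + 7x - 6y + 3, LT = xy.

S(f_1,f_2): lcm = x^{2}. S = \tfrac{1}{3}xy^{2} + 3xy - x - \tfrac{11}{3}y - \tfrac{73}{3}.
  leading term xy^{2}: subtract (\tfrac{1}{9}y^{2})·f_1 from \tfrac{1}{3}xy^{2} + 3xy - x - \tfrac{11}{3}y - \tfrac{73}{3} → 3xy - x - \tfrac{1}{9}y^{4} + \tfrac{2}{9}y^{3} - \tfrac{1}{9}y^{2} - \tfrac{11}{3}y - \tfrac{73}{3}
  leading term xy: subtract (y)·f_1 from 3xy - x - \tfrac{1}{9}y^{4} + \tfrac{2}{9}y^{3} - \tfrac{1}{9}y^{2} - \tfrac{11}{3}y - \tfrac{73}{3} → -x - \tfrac{1}{9}y^{4} - \tfrac{7}{9}y^{3} + \tfrac{17}{9}y^{2} - \tfrac{14}{3}y - \tfrac{73}{3}
  leading term x: subtract (-\tfrac{1}{3})·f_1 from -x - \tfrac{1}{9}y^{4} - \tfrac{7}{9}y^{3} + \tfrac{17}{9}y^{2} - \tfrac{14}{3}y - \tfrac{73}{3} → -\tfrac{1}{9}y^{4} - \tfrac{7}{9}y^{3} + \tfrac{20}{9}y^{2} - \tfrac{16}{3}y - 24
  leading term y^{4}: no divisor's leading term divides it; move -\tfrac{1}{9}y^{4} to the remainder.
  leading term y^{3}: no divisor's leading term divides it; move -\tfrac{7}{9}y^{3} to the remainder.
  leading term y^{2}: no divisor's leading term divides it; move \tfrac{20}{9}y^{2} to the remainder.
  leading term y: no divisor's leading term divides it; move -\tfrac{16}{3}y to the remainder.
  leading term 1: no divisor's leading term divides it; move -24 to the remainder.
  remainder -\tfrac{1}{9}y^{4} - \tfrac{7}{9}y^{3} + \tfrac{20}{9}y^{2} - \tfrac{16}{3}y - 24 ≠ 0; add h_5 = -\tfrac{1}{9}y^{4} - \tfrac{7}{9}y^{3} + \tfrac{20}{9}y^{2} - \tfrac{16}{3}y - 24 to the basis.

S(f_1,f_3): lcm = x^{2}. S = \tfrac{1}{3}xy^{2} - \tfrac{7}{15}xy + \tfrac{19}{30}x + \tfrac{87}{10}.
  leading term xy^{2}: subtract (\tfrac{1}{9}y^{2})·f_1 from \tfrac{1}{3}xy^{2} - \tfrac{7}{15}xy + \tfrac{19}{30}x + \tfrac{87}{10} → -\tfrac{7}{15}xy + \tfrac{19}{30}x - \tfrac{1}{9}y^{4} + \tfrac{2}{9}y^{3} - \tfrac{1}{9}y^{2} + \tfrac{87}{10}
  leading term xy: subtract (-\tfrac{7}{45}y)·f_1 from -\tfrac{7}{15}xy + \tfrac{19}{30}x - \tfrac{1}{9}y^{4} + \tfrac{2}{9}y^{3} - \tfrac{1}{9}y^{2} + \tfrac{87}{10} → \tfrac{19}{30}x - \tfrac{1}{9}y^{4} + \tfrac{17}{45}y^{3} - \tfrac{19}{45}y^{2} + \tfrac{7}{45}y + \tfrac{87}{10}
  leading term x: subtract (\tfrac{19}{90})·f_1 from \tfrac{19}{30}x - \tfrac{1}{9}y^{4} + \tfrac{17}{45}y^{3} - \tfrac{19}{45}y^{2} + \tfrac{7}{45}y + \tfrac{87}{10} → -\tfrac{1}{9}y^{4} + \tfrac{17}{45}y^{3} - \tfrac{19}{30}y^{2} + \tfrac{26}{45}y + \tfrac{382}{45}
  leading term y^{4}: subtract (1)·h_5 from -\tfrac{1}{9}y^{4} + \tfrac{17}{45}y^{3} - \tfrac{19}{30}y^{2} + \tfrac{26}{45}y + \tfrac{382}{45} → \tfrac{52}{45}y^{3} - \tfrac{257}{90}y^{2} + \tfrac{266}{45}y + \tfrac{1462}{45}
  leading term y^{3}: no divisor's leading term divides it; move \tfrac{52}{45}y^{3} to the remainder.
  leading term y^{2}: no divisor's leading term divides it; move -\tfrac{257}{90}y^{2} to the remainder.
  leading term y: no divisor's leading term divides it; move \tfrac{266}{45}y to the remainder.
  leading term 1: no divisor's leading term divides it; move \tfrac{1462}{45} to the remainder.
  remainder \tfrac{52}{45}y^{3} - \tfrac{257}{90}y^{2} + \tfrac{266}{45}y + \tfrac{1462}{45} ≠ 0; add h_6 = \tfrac{52}{45}y^{3} - \tfrac{257}{90}y^{2} + \tfrac{266}{45}y + \tfrac{1462}{45} to the basis.

S(f_1,f_4): lcm = xy. S = -7x + \tfrac{1}{3}y^{3} - \tfrac{2}{3}y^{2} + \tfrac{19}{3}y - 3.
  leading term x: subtract (-\tfrac{7}{3})·f_1 from -7x + \tfrac{1}{3}y^{3} - \tfrac{2}{3}y^{2} + \tfrac{19}{3}y - 3 → \tfrac{1}{3}y^{3} + \tfrac{5}{3}y^{2} + \tfrac{5}{3}y - \tfrac{2}{3}
  leading term y^{3}: subtract (\tfrac{15}{52})·h_6 from \tfrac{1}{3}y^{3} + \tfrac{5}{3}y^{2} + \tfrac{5}{3}y - \tfrac{2}{3} → \tfrac{259}{104}y^{2} - \tfrac{1}{26}y - \tfrac{261}{26}
  leading term y^{2}: no divisor's leading term divides it; move \tfrac{259}{104}y^{2} to the remainder.
  leading term y: no divisor's leading term divides it; move -\tfrac{1}{26}y to the remainder.
  leading term 1: no divisor's leading term divides it; move -\tfrac{261}{26} to the remainder.
  remainder \tfrac{259}{104}y^{2} - \tfrac{1}{26}y - \tfrac{261}{26} ≠ 0; add h_7 = \tfrac{259}{104}y^{2} - \tfrac{1}{26}y - \tfrac{261}{26} to the basis.

S(f_2,f_4): lcm = x^{2}y. S = -7x^{2} - \tfrac{11}{3}xy^{2} + \tfrac{22}{3}xy - 3x + \tfrac{11}{3}y^{2} + \tfrac{73}{3}y.
  leading term x^{2}: subtract (-\tfrac{7}{3}x)·f_1 from -7x^{2} - \tfrac{11}{3}xy^{2} + \tfrac{22}{3}xy - 3x + \tfrac{11}{3}y^{2} + \tfrac{73}{3}y → -\tfrac{4}{3}xy^{2} + \tfrac{8}{3}xy - \tfrac{2}{3}x + \tfrac{11}{3}y^{2} + \tfrac{73}{3}y
  leading term xy^{2}: subtract (-\tfrac{4}{9}y^{2})·f_1 from -\tfrac{4}{3}xy^{2} + \tfrac{8}{3}xy - \tfrac{2}{3}x + \tfrac{11}{3}y^{2} + \tfrac{73}{3}y → \tfrac{8}{3}xy - \tfrac{2}{3}x + \tfrac{4}{9}y^{4} - \tfrac{8}{9}y^{3} + \tfrac{37}{9}y^{2} + \tfrac{73}{3}y
  leading term xy: subtract (\tfrac{8}{9}y)·f_1 from \tfrac{8}{3}xy - \tfrac{2}{3}x + \tfrac{4}{9}y^{4} - \tfrac{8}{9}y^{3} + \tfrac{37}{9}y^{2} + \tfrac{73}{3}y → -\tfrac{2}{3}x + \tfrac{4}{9}y^{4} - \tfrac{16}{9}y^{3} + \tfrac{53}{9}y^{2} + \tfrac{211}{9}y
  leading term x: subtract (-\tfrac{2}{9})·f_1 from -\tfrac{2}{3}x + \tfrac{4}{9}y^{4} - \tfrac{16}{9}y^{3} + \tfrac{53}{9}y^{2} + \tfrac{211}{9}y → \tfrac{4}{9}y^{4} - \tfrac{16}{9}y^{3} + \tfrac{55}{9}y^{2} + 23y + \tfrac{2}{9}
  leading term y^{4}: subtract (-4)·h_5 from \tfrac{4}{9}y^{4} - \tfrac{16}{9}y^{3} + \tfrac{55}{9}y^{2} + 23y + \tfrac{2}{9} → -\tfrac{44}{9}y^{3} + 15y^{2} + \tfrac{5}{3}y - \tfrac{862}{9}
  leading term y^{3}: subtract (-\tfrac{55}{13})·h_6 from -\tfrac{44}{9}y^{3} + 15y^{2} + \tfrac{5}{3}y - \tfrac{862}{9} → \tfrac{683}{234}y^{2} + \tfrac{3121}{117}y + \tfrac{4876}{117}
  leading term y^{2}: subtract (\tfrac{2732}{2331})·h_7 from \tfrac{683}{234}y^{2} + \tfrac{3121}{117}y + \tfrac{4876}{117} → \tfrac{62285}{2331}y + \tfrac{124570}{2331}
  leading term y: no divisor's leading term divides it; move \tfrac{62285}{2331}y to the remainder.
  leading term 1: no divisor's leading term divides it; move \tfrac{124570}{2331} to the remainder.
  remainder \tfrac{62285}{2331}y + \tfrac{124570}{2331} ≠ 0; add h_8 = \tfrac{62285}{2331}y + \tfrac{124570}{2331} to the basis.

The other S-polynomials (S(f_2,f_3), S(f_3,f_4), S(f_1,h_5), S(f_2,h_5), S(f_3,h_5), S(f_4,h_5), S(f_1,h_6), S(f_2,h_6), S(f_3,h_6), S(f_4,h_6), S(h_5,h_6), S(f_1,h_7), S(f_2,h_7), S(f_3,h_7), S(f_4,h_7), S(h_5,h_7), S(h_6,h_7), S(f_1,h_8), S(f_2,h_8), S(f_3,h_8), S(f_4,h_8), S(h_5,h_8), S(h_6,h_8), S(h_7,h_8)) all reduce to 0 modulo the current basis, so we have a Gröbner basis.
Inter-reduce: drop elements whose leading term is divisible by another's, tail-reduce, and make monic.
Reduced Gröbner basis: {x + 3, y + 2}.

From the last basis element, y + 2 = 0, so y takes values in {-2}. Each choice, substituted upward through the basis, yields the corresponding point(s) of the solution set.
  y = -2: the earlier basis element becomes x + 3 = 0, giving x = -3 — point (-3, -2).
Each listed point satisfies every original equation (direct substitution).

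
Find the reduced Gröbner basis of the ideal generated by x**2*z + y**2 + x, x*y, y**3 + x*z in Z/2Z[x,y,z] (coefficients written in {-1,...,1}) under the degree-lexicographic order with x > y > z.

The reduced Gröbner basis is the canonical form of the ideal for this ordering.

f_1 = x**2*z + y**2 + x, LT = x**2*z.
f_2 = x*y, LT = x*y.
f_3 = y**3 + x*z, LT = y**3.

S(f_1,f_2): lcm = x**2*y*z. S = y**3 + x*y.
  reduce S modulo (f_1, f_2, f_3):
  remainder x*z ≠ 0; add g_4 = x*z to the basis.

S(f_2,f_3): lcm = x*y**3. S = x**2*z.
  reduce S modulo (f_1, f_2, f_3, g_4):
  remainder y**2 + x ≠ 0; add g_5 = y**2 + x to the basis.

S(f_2,g_5): lcm = x*y**2. S = x**2.
  reduce S modulo (f_1, f_2, f_3, g_4, g_5):
  remainder x**2 ≠ 0; add g_6 = x**2 to the basis.

The other S-polynomials (S(f_1,f_3), S(f_1,g_4), S(f_2,g_4), S(f_3,g_4), S(f_1,g_5), S(f_3,g_5), S(g_4,g_5), S(f_1,g_6), S(f_2,g_6), S(f_3,g_6), S(g_4,g_6), S(g_5,g_6)) all reduce to 0 modulo the current basis, so we have a Gröbner basis.
Inter-reduce: drop elements whose leading term is divisible by another's, tail-reduce, and make monic.

G = {x**2, x*y, x*z, y**2 + x}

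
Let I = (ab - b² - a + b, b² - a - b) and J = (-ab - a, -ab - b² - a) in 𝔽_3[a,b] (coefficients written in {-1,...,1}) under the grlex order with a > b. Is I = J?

No, the ideals differ.

Two ideals are equal iff their reduced Gröbner bases coincide (the reduced basis is unique for a fixed ordering).
Buchberger on the first generating set:
f_1 = ab - b² - a + b, LT = ab.
f_2 = b² - a - b, LT = b².

S(f_1,f_2): lcm = ab². S = -b³ + a² + b².
  leading term b³: subtract (-b)·f_2 from -b³ + a² + b² → a² - ab
  leading term a²: no divisor's leading term divides it; move a² to the remainder.
  leading term ab: subtract (-1)·f_1 from -ab → -b² - a + b
  leading term b²: subtract (-1)·f_2 from -b² - a + b → a
  leading term a: no divisor's leading term divides it; move a to the remainder.
  remainder a² + a ≠ 0; add g_3 = a² + a to the basis.

S(f_1,g_3): lcm = a²b. S = -ab² - a².
  leading term ab²: subtract (-b)·f_1 from -ab² - a² → -b³ - a² - ab + b²
  leading term b³: subtract (-b)·f_2 from -b³ - a² - ab + b² → -a² + ab
  leading term a²: subtract (-1)·g_3 from -a² + ab → ab + a
  leading term ab: subtract (1)·f_1 from ab + a → b² - a - b
  leading term b²: subtract (1)·f_2 from b² - a - b → 0
  remainder 0.

S(f_2,g_3): leading monomials are coprime, so the S-polynomial reduces to 0 (Buchberger's first criterion).
Every S-polynomial of the final basis reduces to 0, so we have a Gröbner basis.
Inter-reduce: drop elements whose leading term is divisible by another's, tail-reduce, and make monic.
Reduced Gröbner basis: {a² + a, ab + a, b² - a - b}.

Buchberger on the second generating set:
h_1 = -ab - a, LT = ab.
h_2 = -ab - b² - a, LT = ab.

S(h_1,h_2): lcm = ab. S = -b².
  leading term b²: no divisor's leading term divides it; move -b² to the remainder.
  remainder -b² ≠ 0; add k_3 = -b² to the basis.

S(h_1,k_3): lcm = ab². S = ab.
  leading term ab: subtract (-1)·h_1 from ab → -a
  leading term a: no divisor's leading term divides it; move -a to the remainder.
  remainder -a ≠ 0; add k_4 = -a to the basis.

S(h_2,k_3): lcm = ab². S = b³ + ab.
  leading term b³: subtract (-b)·k_3 from b³ + ab → ab
  leading term ab: subtract (-1)·h_1 from ab → -a
  leading term a: subtract (1)·k_4 from -a → 0
  remainder 0.

S(h_1,k_4): lcm = ab. S = a.
  leading term a: subtract (-1)·k_4 from a → 0
  remainder 0.

S(h_2,k_4): lcm = ab. S = b² + a.
  leading term b²: subtract (-1)·k_3 from b² + a → a
  leading term a: subtract (-1)·k_4 from a → 0
  remainder 0.

S(k_3,k_4): leading monomials are coprime, so the S-polynomial reduces to 0 (Buchberger's first criterion).
Every S-polynomial of the final basis reduces to 0, so we have a Gröbner basis.
Inter-reduce: drop elements whose leading term is divisible by another's, tail-reduce, and make monic.
Reduced Gröbner basis: {b², a}.

Since the reduced bases disagree, the two ideals are not the same.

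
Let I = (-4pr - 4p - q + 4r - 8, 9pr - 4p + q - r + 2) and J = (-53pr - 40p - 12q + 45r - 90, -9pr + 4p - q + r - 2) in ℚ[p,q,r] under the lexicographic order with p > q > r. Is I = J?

Equality of ideals is decidable: compute both reduced Gröbner bases (unique for the ordering) and check whether they agree.
Buchberger on the first generating set:
f_1 = -4pr - 4p - q + 4r - 8, LT = pr.
f_2 = 9pr - 4p + q - r + 2, LT = pr.

S(f_1,f_2): lcm = pr. S = 13/9p + 5/36q - 8/9r + 16/9.
  leading term p: no divisor's leading term divides it; move 13/9p to the remainder.
  leading term q: no divisor's leading term divides it; move 5/36q to the remainder.
  leading term r: no divisor's leading term divides it; move -8/9r to the remainder.
  leading term 1: no divisor's leading term divides it; move 16/9 to the remainder.
  remainder 13/9p + 5/36q - 8/9r + 16/9 ≠ 0; add g_3 = 13/9p + 5/36q - 8/9r + 16/9 to the basis.

S(f_1,g_3): lcm = pr. S = p - 5/52qr + ¼q + 8/13r² - 29/13r + 2.
  leading term p: subtract (9/13)·g_3 from p - 5/52qr + ¼q + 8/13r² - 29/13r + 2 → -5/52qr + 2/13q + 8/13r² - 21/13r + 10/13
  leading term qr: no divisor's leading term divides it; move -5/52qr to the remainder.
  leading term q: no divisor's leading term divides it; move 2/13q to the remainder.
  leading term r²: no divisor's leading term divides it; move 8/13r² to the remainder.
  leading term r: no divisor's leading term divides it; move -21/13r to the remainder.
  leading term 1: no divisor's leading term divides it; move 10/13 to the remainder.
  remainder -5/52qr + 2/13q + 8/13r² - 21/13r + 10/13 ≠ 0; add g_4 = -5/52qr + 2/13q + 8/13r² - 21/13r + 10/13 to the basis.

The other S-polynomials (S(f_2,g_3), S(f_1,g_4), S(f_2,g_4), S(g_3,g_4)) all reduce to 0 modulo the current basis, so we have a Gröbner basis.
Inter-reduce: drop elements whose leading term is divisible by another's, tail-reduce, and make monic.
Reduced Gröbner basis: {p + 5/52q - 8/13r + 16/13, qr - 8/5q - 32/5r² + 84/5r - 8}.

Buchberger on the second generating set:
h_1 = -53pr - 40p - 12q + 45r - 90, LT = pr.
h_2 = -9pr + 4p - q + r - 2, LT = pr.

S(h_1,h_2): lcm = pr. S = 572/477p + 55/477q - 352/477r + 704/477.
  leading term p: no divisor's leading term divides it; move 572/477p to the remainder.
  leading term q: no divisor's leading term divides it; move 55/477q to the remainder.
  leading term r: no divisor's leading term divides it; move -352/477r to the remainder.
  leading term 1: no divisor's leading term divides it; move 704/477 to the remainder.
  remainder 572/477p + 55/477q - 352/477r + 704/477 ≠ 0; add k_3 = 572/477p + 55/477q - 352/477r + 704/477 to the basis.

S(h_1,k_3): lcm = pr. S = 40/53p - 5/52qr + 12/53q + 8/13r² - 1433/689r + 90/53.
  leading term p: subtract (90/143)·k_3 from 40/53p - 5/52qr + 12/53q + 8/13r² - 1433/689r + 90/53 → -5/52qr + 2/13q + 8/13r² - 21/13r + 10/13
  leading term qr: no divisor's leading term divides it; move -5/52qr to the remainder.
  leading term q: no divisor's leading term divides it; move 2/13q to the remainder.
  leading term r²: no divisor's leading term divides it; move 8/13r² to the remainder.
  leading term r: no divisor's leading term divides it; move -21/13r to the remainder.
  leading term 1: no divisor's leading term divides it; move 10/13 to the remainder.
  remainder -5/52qr + 2/13q + 8/13r² - 21/13r + 10/13 ≠ 0; add k_4 = -5/52qr + 2/13q + 8/13r² - 21/13r + 10/13 to the basis.

The other S-polynomials (S(h_2,k_3), S(h_1,k_4), S(h_2,k_4), S(k_3,k_4)) all reduce to 0 modulo the current basis, so we have a Gröbner basis.
Inter-reduce: drop elements whose leading term is divisible by another's, tail-reduce, and make monic.
Reduced Gröbner basis: {p + 5/52q - 8/13r + 16/13, qr - 8/5q - 32/5r² + 84/5r - 8}.

These coincide, so the ideals are equal.

Yes, the ideals are equal.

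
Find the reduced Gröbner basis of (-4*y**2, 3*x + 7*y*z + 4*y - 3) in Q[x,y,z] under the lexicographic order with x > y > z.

f_1 = -4*y**2, LT = y**2.
f_2 = 3*x + 7*y*z + 4*y - 3, LT = x.

The S-polynomials (S(f_1,f_2)) all reduce to 0 modulo the current basis, so we have a Gröbner basis.

G = {x + 7/3*y*z + 4/3*y - 1, y**2}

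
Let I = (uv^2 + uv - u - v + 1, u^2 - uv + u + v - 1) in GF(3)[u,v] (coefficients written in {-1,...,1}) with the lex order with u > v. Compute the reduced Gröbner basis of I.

G = {u - v^4 - v^3 - v^2 - v + 1, v^5 + v^3 - v^2 + v + 1}

f_1 = uv^2 + uv - u - v + 1, LT = uv^2.
f_2 = u^2 - uv + u + v - 1, LT = u^2.

S(f_1,f_2): lcm = u^2v^2. S = u^2v - u^2 + uv^3 - uv^2 - uv + u - v^3 + v^2.
  leading term u^2v: subtract (v)·f_2 from u^2v - u^2 + uv^3 - uv^2 - uv + u - v^3 + v^2 → -u^2 + uv^3 + uv + u - v^3 + v
  leading term u^2: subtract (-1)·f_2 from -u^2 + uv^3 + uv + u - v^3 + v → uv^3 - u - v^3 - v - 1
  leading term uv^3: subtract (v)·f_1 from uv^3 - u - v^3 - v - 1 → -uv^2 + uv - u - v^3 + v^2 + v - 1
  leading term uv^2: subtract (-1)·f_1 from -uv^2 + uv - u - v^3 + v^2 + v - 1 → -uv + u - v^3 + v^2
  leading term uv: no divisor's leading term divides it; move -uv to the remainder.
  leading term u: no divisor's leading term divides it; move u to the remainder.
  leading term v^3: no divisor's leading term divides it; move -v^3 to the remainder.
  leading term v^2: no divisor's leading term divides it; move v^2 to the remainder.
  remainder -uv + u - v^3 + v^2 ≠ 0; add g_3 = -uv + u - v^3 + v^2 to the basis.

S(f_1,g_3): lcm = uv^2. S = -uv - u - v^4 + v^3 - v + 1.
  leading term uv: subtract (1)·g_3 from -uv - u - v^4 + v^3 - v + 1 → u - v^4 - v^3 - v^2 - v + 1
  leading term u: no divisor's leading term divides it; move u to the remainder.
  leading term v^4: no divisor's leading term divides it; move -v^4 to the remainder.
  leading term v^3: no divisor's leading term divides it; move -v^3 to the remainder.
  leading term v^2: no divisor's leading term divides it; move -v^2 to the remainder.
  leading term v: no divisor's leading term divides it; move -v to the remainder.
  leading term 1: no divisor's leading term divides it; move 1 to the remainder.
  remainder u - v^4 - v^3 - v^2 - v + 1 ≠ 0; add g_4 = u - v^4 - v^3 - v^2 - v + 1 to the basis.

S(f_1,g_4): lcm = uv^2. S = uv - u + v^6 + v^5 + v^4 + v^3 - v^2 - v + 1.
  leading term uv: subtract (-1)·g_3 from uv - u + v^6 + v^5 + v^4 + v^3 - v^2 - v + 1 → v^6 + v^5 + v^4 - v + 1
  leading term v^6: no divisor's leading term divides it; move v^6 to the remainder.
  leading term v^5: no divisor's leading term divides it; move v^5 to the remainder.
  leading term v^4: no divisor's leading term divides it; move v^4 to the remainder.
  leading term v: no divisor's leading term divides it; move -v to the remainder.
  leading term 1: no divisor's leading term divides it; move 1 to the remainder.
  remainder v^6 + v^5 + v^4 - v + 1 ≠ 0; add g_5 = v^6 + v^5 + v^4 - v + 1 to the basis.

S(g_3,g_4): lcm = uv. S = -u + v^5 + v^4 - v^3 - v.
  leading term u: subtract (-1)·g_4 from -u + v^5 + v^4 - v^3 - v → v^5 + v^3 - v^2 + v + 1
  leading term v^5: no divisor's leading term divides it; move v^5 to the remainder.
  leading term v^3: no divisor's leading term divides it; move v^3 to the remainder.
  leading term v^2: no divisor's leading term divides it; move -v^2 to the remainder.
  leading term v: no divisor's leading term divides it; move v to the remainder.
  leading term 1: no divisor's leading term divides it; move 1 to the remainder.
  remainder v^5 + v^3 - v^2 + v + 1 ≠ 0; add g_6 = v^5 + v^3 - v^2 + v + 1 to the basis.

The other S-polynomials (S(f_2,g_3), S(f_2,g_4), S(f_1,g_5), S(f_2,g_5), S(g_3,g_5), S(g_4,g_5), S(f_1,g_6), S(f_2,g_6), S(g_3,g_6), S(g_4,g_6), S(g_5,g_6)) all reduce to 0 modulo the current basis, so we have a Gröbner basis.
Inter-reduce: drop elements whose leading term is divisible by another's, tail-reduce, and make monic.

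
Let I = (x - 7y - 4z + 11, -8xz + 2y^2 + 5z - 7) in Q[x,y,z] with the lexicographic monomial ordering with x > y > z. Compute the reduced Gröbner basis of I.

G = {x - 7y - 4z + 11, y^2 - 28yz - 16z^2 + 93/2z - 7/2}

Buchberger's algorithm terminates because the ascending chain of leading-term ideals stabilizes.

f_1 = x - 7y - 4z + 11, LT = x.
f_2 = -8xz + 2y^2 + 5z - 7, LT = xz.

S(f_1,f_2): lcm = xz. S = 1/4y^2 - 7yz - 4z^2 + 93/8z - 7/8.
  leading term y^2: no divisor's leading term divides it; move 1/4y^2 to the remainder.
  leading term yz: no divisor's leading term divides it; move -7yz to the remainder.
  leading term z^2: no divisor's leading term divides it; move -4z^2 to the remainder.
  leading term z: no divisor's leading term divides it; move 93/8z to the remainder.
  leading term 1: no divisor's leading term divides it; move -7/8 to the remainder.
  remainder 1/4y^2 - 7yz - 4z^2 + 93/8z - 7/8 ≠ 0; add g_3 = 1/4y^2 - 7yz - 4z^2 + 93/8z - 7/8 to the basis.

The other S-polynomials (S(f_1,g_3), S(f_2,g_3)) all reduce to 0 modulo the current basis, so we have a Gröbner basis.
Inter-reduce: drop elements whose leading term is divisible by another's, tail-reduce, and make monic.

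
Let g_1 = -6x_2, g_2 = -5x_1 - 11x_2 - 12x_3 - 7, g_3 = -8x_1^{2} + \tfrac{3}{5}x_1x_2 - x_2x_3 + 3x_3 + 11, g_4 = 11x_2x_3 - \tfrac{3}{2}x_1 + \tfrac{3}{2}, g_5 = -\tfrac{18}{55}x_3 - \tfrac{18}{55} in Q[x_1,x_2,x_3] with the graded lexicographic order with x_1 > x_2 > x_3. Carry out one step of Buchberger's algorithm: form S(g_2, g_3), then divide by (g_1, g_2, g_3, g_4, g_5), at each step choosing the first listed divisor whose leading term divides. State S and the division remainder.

S(g_2, g_3) = \tfrac{91}{40}x_1x_2 + \tfrac{12}{5}x_1x_3 - \tfrac{1}{8}x_2x_3 + \tfrac{7}{5}x_1 + \tfrac{3}{8}x_3 + \tfrac{11}{8}; remainder on division = 0.

lcm(LM(g_2), LM(g_3)) = x_1^{2}.
S = (lcm/LT(g_2))·g_2 − (lcm/LT(g_3))·g_3 = \tfrac{91}{40}x_1x_2 + \tfrac{12}{5}x_1x_3 - \tfrac{1}{8}x_2x_3 + \tfrac{7}{5}x_1 + \tfrac{3}{8}x_3 + \tfrac{11}{8}.
Reduce S modulo (g_1, g_2, g_3, g_4, g_5) in that order:
  leading term x_1x_2: subtract (-\tfrac{91}{240}x_1)·g_1 from \tfrac{91}{40}x_1x_2 + \tfrac{12}{5}x_1x_3 - \tfrac{1}{8}x_2x_3 + \tfrac{7}{5}x_1 + \tfrac{3}{8}x_3 + \tfrac{11}{8} → \tfrac{12}{5}x_1x_3 - \tfrac{1}{8}x_2x_3 + \tfrac{7}{5}x_1 + \tfrac{3}{8}x_3 + \tfrac{11}{8}
  leading term x_1x_3: subtract (-\tfrac{12}{25}x_3)·g_2 from \tfrac{12}{5}x_1x_3 - \tfrac{1}{8}x_2x_3 + \tfrac{7}{5}x_1 + \tfrac{3}{8}x_3 + \tfrac{11}{8} → -\tfrac{1081}{200}x_2x_3 - \tfrac{144}{25}x_3^{2} + \tfrac{7}{5}x_1 - \tfrac{597}{200}x_3 + \tfrac{11}{8}
  leading term x_2x_3: subtract (\tfrac{1081}{1200}x_3)·g_1 from -\tfrac{1081}{200}x_2x_3 - \tfrac{144}{25}x_3^{2} + \tfrac{7}{5}x_1 - \tfrac{597}{200}x_3 + \tfrac{11}{8} → -\tfrac{144}{25}x_3^{2} + \tfrac{7}{5}x_1 - \tfrac{597}{200}x_3 + \tfrac{11}{8}
  leading term x_3^{2}: subtract (\tfrac{88}{5}x_3)·g_5 from -\tfrac{144}{25}x_3^{2} + \tfrac{7}{5}x_1 - \tfrac{597}{200}x_3 + \tfrac{11}{8} → \tfrac{7}{5}x_1 + \tfrac{111}{40}x_3 + \tfrac{11}{8}
  leading term x_1: subtract (-\tfrac{7}{25})·g_2 from \tfrac{7}{5}x_1 + \tfrac{111}{40}x_3 + \tfrac{11}{8} → -\tfrac{77}{25}x_2 - \tfrac{117}{200}x_3 - \tfrac{117}{200}
  leading term x_2: subtract (\tfrac{77}{150})·g_1 from -\tfrac{77}{25}x_2 - \tfrac{117}{200}x_3 - \tfrac{117}{200} → -\tfrac{117}{200}x_3 - \tfrac{117}{200}
  leading term x_3: subtract (\tfrac{143}{80})·g_5 from -\tfrac{117}{200}x_3 - \tfrac{117}{200} → 0
The remainder is 0, so this S-polynomial contributes no new basis element.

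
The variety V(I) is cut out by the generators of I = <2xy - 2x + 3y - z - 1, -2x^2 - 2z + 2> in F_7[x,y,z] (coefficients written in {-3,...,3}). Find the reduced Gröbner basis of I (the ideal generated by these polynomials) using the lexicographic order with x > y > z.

G = {x^2 + z - 1, xy - x - 2y + 3z + 3, xz - 2x + 2yz - y - 3, y^2z + 3y^2 - 3y + 2z^2 - 2z + 1}

f_1 = 2xy - 2x + 3y - z - 1, LT = xy.
f_2 = -2x^2 - 2z + 2, LT = x^2.

S(f_1,f_2): lcm = x^2y. S = -x^2 - 2xy + 3xz + 3x - yz + y.
  leading term x^2: subtract (-3)·f_2 from -x^2 - 2xy + 3xz + 3x - yz + y → -2xy + 3xz + 3x - yz + y + z - 1
  leading term xy: subtract (-1)·f_1 from -2xy + 3xz + 3x - yz + y + z - 1 → 3xz + x - yz - 3y - 2
  leading term xz: no divisor's leading term divides it; move 3xz to the remainder.
  leading term x: no divisor's leading term divides it; move x to the remainder.
  leading term yz: no divisor's leading term divides it; move -yz to the remainder.
  leading term y: no divisor's leading term divides it; move -3y to the remainder.
  leading term 1: no divisor's leading term divides it; move -2 to the remainder.
  remainder 3xz + x - yz - 3y - 2 ≠ 0; add g_3 = 3xz + x - yz - 3y - 2 to the basis.

S(f_1,g_3): lcm = xyz. S = 2xy - xz - 2y^2z + y^2 - 2yz + 3y + 3z^2 + 3z.
  leading term xy: subtract (1)·f_1 from 2xy - xz - 2y^2z + y^2 - 2yz + 3y + 3z^2 + 3z → -xz + 2x - 2y^2z + y^2 - 2yz + 3z^2 - 3z + 1
  leading term xz: subtract (2)·g_3 from -xz + 2x - 2y^2z + y^2 - 2yz + 3z^2 - 3z + 1 → -2y^2z + y^2 - y + 3z^2 - 3z - 2
  leading term y^2z: no divisor's leading term divides it; move -2y^2z to the remainder.
  leading term y^2: no divisor's leading term divides it; move y^2 to the remainder.
  leading term y: no divisor's leading term divides it; move -y to the remainder.
  leading term z^2: no divisor's leading term divides it; move 3z^2 to the remainder.
  leading term z: no divisor's leading term divides it; move -3z to the remainder.
  leading term 1: no divisor's leading term divides it; move -2 to the remainder.
  remainder -2y^2z + y^2 - y + 3z^2 - 3z - 2 ≠ 0; add g_4 = -2y^2z + y^2 - y + 3z^2 - 3z - 2 to the basis.

The other S-polynomials (S(f_2,g_3), S(f_1,g_4), S(f_2,g_4), S(g_3,g_4)) all reduce to 0 modulo the current basis, so we have a Gröbner basis.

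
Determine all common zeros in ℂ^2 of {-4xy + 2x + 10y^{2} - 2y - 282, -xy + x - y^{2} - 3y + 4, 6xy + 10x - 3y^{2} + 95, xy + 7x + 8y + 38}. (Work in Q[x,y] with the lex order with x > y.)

Compute a lex Gröbner basis by Buchberger's algorithm.
f_1 = -4xy + 2x + 10y^{2} - 2y - 282, LT = xy.
f_2 = -xy + x - y^{2} - 3y + 4, LT = xy.
f_3 = 6xy + 10x - 3y^{2} + 95, LT = xy.
f_4 = xy + 7x + 8y + 38, LT = xy.

S(f_1,f_2): lcm = xy. S = \tfrac{1}{2}x - \tfrac{7}{2}y^{2} - \tfrac{5}{2}y + \tfrac{149}{2}.
  leading term x: no divisor's leading term divides it; move \tfrac{1}{2}x to the remainder.
  leading term y^{2}: no divisor's leading term divides it; move -\tfrac{7}{2}y^{2} to the remainder.
  leading term y: no divisor's leading term divides it; move -\tfrac{5}{2}y to the remainder.
  leading term 1: no divisor's leading term divides it; move \tfrac{149}{2} to the remainder.
  remainder \tfrac{1}{2}x - \tfrac{7}{2}y^{2} - \tfrac{5}{2}y + \tfrac{149}{2} ≠ 0; add h_5 = \tfrac{1}{2}x - \tfrac{7}{2}y^{2} - \tfrac{5}{2}y + \tfrac{149}{2} to the basis.

S(f_1,f_3): lcm = xy. S = -\tfrac{13}{6}x - 2y^{2} + \tfrac{1}{2}y + \tfrac{164}{3}.
  leading term x: subtract (-\tfrac{13}{3})·h_5 from -\tfrac{13}{6}x - 2y^{2} + \tfrac{1}{2}y + \tfrac{164}{3} → -\tfrac{103}{6}y^{2} - \tfrac{31}{3}y + \tfrac{755}{2}
  leading term y^{2}: no divisor's leading term divides it; move -\tfrac{103}{6}y^{2} to the remainder.
  leading term y: no divisor's leading term divides it; move -\tfrac{31}{3}y to the remainder.
  leading term 1: no divisor's leading term divides it; move \tfrac{755}{2} to the remainder.
  remainder -\tfrac{103}{6}y^{2} - \tfrac{31}{3}y + \tfrac{755}{2} ≠ 0; add h_6 = -\tfrac{103}{6}y^{2} - \tfrac{31}{3}y + \tfrac{755}{2} to the basis.

S(f_1,f_4): lcm = xy. S = -\tfrac{15}{2}x - \tfrac{5}{2}y^{2} - \tfrac{15}{2}y + \tfrac{65}{2}.
  leading term x: subtract (-15)·h_5 from -\tfrac{15}{2}x - \tfrac{5}{2}y^{2} - \tfrac{15}{2}y + \tfrac{65}{2} → -55y^{2} - 45y + 1150
  leading term y^{2}: subtract (\tfrac{330}{103})·h_6 from -55y^{2} - 45y + 1150 → -\tfrac{1225}{103}y - \tfrac{6125}{103}
  leading term y: no divisor's leading term divides it; move -\tfrac{1225}{103}y to the remainder.
  leading term 1: no divisor's leading term divides it; move -\tfrac{6125}{103} to the remainder.
  remainder -\tfrac{1225}{103}y - \tfrac{6125}{103} ≠ 0; add h_7 = -\tfrac{1225}{103}y - \tfrac{6125}{103} to the basis.

The other S-polynomials (S(f_2,f_3), S(f_2,f_4), S(f_3,f_4), S(f_1,h_5), S(f_2,h_5), S(f_3,h_5), S(f_4,h_5), S(f_1,h_6), S(f_2,h_6), S(f_3,h_6), S(f_4,h_6), S(h_5,h_6), S(f_1,h_7), S(f_2,h_7), S(f_3,h_7), S(f_4,h_7), S(h_5,h_7), S(h_6,h_7)) all reduce to 0 modulo the current basis, so we have a Gröbner basis.
Inter-reduce: drop elements whose leading term is divisible by another's, tail-reduce, and make monic.
Reduced Gröbner basis: {x - 1, y + 5}.

Since the basis is lex-ordered, y + 5 is univariate in y. Its roots are {-5}. Back-substituting each root into the other basis elements fixes the other coordinates.
  y = -5: the earlier basis element becomes x - 1 = 0, giving x = 1 — point (1, -5).
Substituting each solution back into the original system confirms all equations vanish.

{(1, -5)}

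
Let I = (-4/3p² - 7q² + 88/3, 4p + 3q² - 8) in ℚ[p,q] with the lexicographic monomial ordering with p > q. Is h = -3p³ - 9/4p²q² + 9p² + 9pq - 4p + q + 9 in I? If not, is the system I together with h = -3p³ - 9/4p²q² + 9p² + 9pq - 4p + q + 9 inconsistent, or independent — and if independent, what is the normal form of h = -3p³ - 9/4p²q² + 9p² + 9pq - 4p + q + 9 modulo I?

-3p³ - 9/4p²q² + 9p² + 9pq - 4p + q + 9 is independent of I; its normal form modulo I is -27/4q³ - 51/4q² + 19q + 67.

First compute the reduced Gröbner basis of I by Buchberger's algorithm.
f_1 = -4/3p² - 7q² + 88/3, LT = p².
f_2 = 4p + 3q² - 8, LT = p.

S(f_1,f_2): lcm = p². S = -¾pq² + 2p + 21/4q² - 22.
  leading term pq²: subtract (-3/16q²)·f_2 from -¾pq² + 2p + 21/4q² - 22 → 2p + 9/16q⁴ + 15/4q² - 22
  leading term p: subtract (½)·f_2 from 2p + 9/16q⁴ + 15/4q² - 22 → 9/16q⁴ + 9/4q² - 18
  leading term q⁴: no divisor's leading term divides it; move 9/16q⁴ to the remainder.
  leading term q²: no divisor's leading term divides it; move 9/4q² to the remainder.
  leading term 1: no divisor's leading term divides it; move -18 to the remainder.
  remainder 9/16q⁴ + 9/4q² - 18 ≠ 0; add k_3 = 9/16q⁴ + 9/4q² - 18 to the basis.

The other S-polynomials (S(f_1,k_3), S(f_2,k_3)) all reduce to 0 modulo the current basis, so we have a Gröbner basis.
Inter-reduce: drop elements whose leading term is divisible by another's, tail-reduce, and make monic.
Reduced Gröbner basis: {p + ¾q² - 2, q⁴ + 4q² - 32}.
Label its elements g_1 = p + ¾q² - 2, g_2 = q⁴ + 4q² - 32.

Reduce h = -3p³ - 9/4p²q² + 9p² + 9pq - 4p + q + 9 modulo G:
  leading term p³: subtract (-3p²)·g_1 from -3p³ - 9/4p²q² + 9p² + 9pq - 4p + q + 9 → 3p² + 9pq - 4p + q + 9
  leading term p²: subtract (3p)·g_1 from 3p² + 9pq - 4p + q + 9 → -9/4pq² + 9pq + 2p + q + 9
  leading term pq²: subtract (-9/4q²)·g_1 from -9/4pq² + 9pq + 2p + q + 9 → 9pq + 2p + 27/16q⁴ - 9/2q² + q + 9
  leading term pq: subtract (9q)·g_1 from 9pq + 2p + 27/16q⁴ - 9/2q² + q + 9 → 2p + 27/16q⁴ - 27/4q³ - 9/2q² + 19q + 9
  leading term p: subtract (2)·g_1 from 2p + 27/16q⁴ - 27/4q³ - 9/2q² + 19q + 9 → 27/16q⁴ - 27/4q³ - 6q² + 19q + 13
  leading term q⁴: subtract (27/16)·g_2 from 27/16q⁴ - 27/4q³ - 6q² + 19q + 13 → -27/4q³ - 51/4q² + 19q + 67
  leading term q³: no divisor's leading term divides it; move -27/4q³ to the remainder.
  leading term q²: no divisor's leading term divides it; move -51/4q² to the remainder.
  leading term q: no divisor's leading term divides it; move 19q to the remainder.
  leading term 1: no divisor's leading term divides it; move 67 to the remainder.
  normal form = -27/4q³ - 51/4q² + 19q + 67.
The normal form is nonzero, so h ∉ I. Since h minus its normal form lies in I, I + (h) = I + (r) where r = -27/4q³ - 51/4q² + 19q + 67; decide whether this ideal is the whole ring.
Run Buchberger on G together with r (pairs among the g_i already reduce to 0 since G is a Gröbner basis):
g_1 = p + ¾q² - 2, LT = p.
g_2 = q⁴ + 4q² - 32, LT = q⁴.
r = -27/4q³ - 51/4q² + 19q + 67, LT = q³.

S(g_2,r): lcm = q⁴. S = -17/9q³ + 184/27q² + 268/27q - 32.
  leading term q³: subtract (68/243)·r from -17/9q³ + 184/27q² + 268/27q - 32 → 841/81q² + 1120/243q - 12332/243
  leading term q²: no divisor's leading term divides it; move 841/81q² to the remainder.
  leading term q: no divisor's leading term divides it; move 1120/243q to the remainder.
  leading term 1: no divisor's leading term divides it; move -12332/243 to the remainder.
  remainder 841/81q² + 1120/243q - 12332/243 ≠ 0; add m_4 = 841/81q² + 1120/243q - 12332/243 to the basis.

S(g_2,m_4): lcm = q⁴. S = -1120/2523q³ + 22424/2523q² - 32.
  leading term q³: subtract (4480/68121)·r from -1120/2523q³ + 22424/2523q² - 32 → 220856/22707q² - 85120/68121q - 2480032/68121
  leading term q²: subtract (662568/707281)·m_4 from 220856/22707q² - 85120/68121q - 2480032/68121 → -106314880/19096587q + 212629760/19096587
  leading term q: no divisor's leading term divides it; move -106314880/19096587q to the remainder.
  leading term 1: no divisor's leading term divides it; move 212629760/19096587 to the remainder.
  remainder -106314880/19096587q + 212629760/19096587 ≠ 0; add m_5 = -106314880/19096587q + 212629760/19096587 to the basis.

The other S-polynomials (S(g_1,g_2), S(g_1,r), S(g_1,m_4), S(r,m_4), S(g_1,m_5), S(g_2,m_5), S(r,m_5), S(m_4,m_5)) all reduce to 0 modulo the current basis, so we have a Gröbner basis.
Inter-reduce: drop elements whose leading term is divisible by another's, tail-reduce, and make monic.
Reduced Gröbner basis: {p + 1, q - 2}.
The reduced Gröbner basis of I + (h) is {p + 1, q - 2} ≠ {1}, a proper ideal, so the enlarged system stays consistent: h is independent of I, with normal form -27/4q³ - 51/4q² + 19q + 67.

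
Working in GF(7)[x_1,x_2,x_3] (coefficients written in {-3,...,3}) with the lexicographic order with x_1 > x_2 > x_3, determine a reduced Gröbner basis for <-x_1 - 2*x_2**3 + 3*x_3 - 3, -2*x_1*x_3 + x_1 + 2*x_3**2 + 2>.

G = {x_1 + 2*x_2**3 - 3*x_3 + 3, x_2**3*x_3 + 3*x_2**3 - x_3**2 - 3*x_3 - 2}

f_1 = -x_1 - 2*x_2**3 + 3*x_3 - 3, LT = x_1.
f_2 = -2*x_1*x_3 + x_1 + 2*x_3**2 + 2, LT = x_1*x_3.

S(f_1,f_2): lcm = x_1*x_3. S = -3*x_1 + 2*x_2**3*x_3 - 2*x_3**2 + 3*x_3 + 1.
  leading term x_1: subtract (3)·f_1 from -3*x_1 + 2*x_2**3*x_3 - 2*x_3**2 + 3*x_3 + 1 → 2*x_2**3*x_3 - x_2**3 - 2*x_3**2 + x_3 + 3
  leading term x_2**3*x_3: no divisor's leading term divides it; move 2*x_2**3*x_3 to the remainder.
  leading term x_2**3: no divisor's leading term divides it; move -x_2**3 to the remainder.
  leading term x_3**2: no divisor's leading term divides it; move -2*x_3**2 to the remainder.
  leading term x_3: no divisor's leading term divides it; move x_3 to the remainder.
  leading term 1: no divisor's leading term divides it; move 3 to the remainder.
  remainder 2*x_2**3*x_3 - x_2**3 - 2*x_3**2 + x_3 + 3 ≠ 0; add g_3 = 2*x_2**3*x_3 - x_2**3 - 2*x_3**2 + x_3 + 3 to the basis.

The other S-polynomials (S(f_1,g_3), S(f_2,g_3)) all reduce to 0 modulo the current basis, so we have a Gröbner basis.
Inter-reduce: drop elements whose leading term is divisible by another's, tail-reduce, and make monic.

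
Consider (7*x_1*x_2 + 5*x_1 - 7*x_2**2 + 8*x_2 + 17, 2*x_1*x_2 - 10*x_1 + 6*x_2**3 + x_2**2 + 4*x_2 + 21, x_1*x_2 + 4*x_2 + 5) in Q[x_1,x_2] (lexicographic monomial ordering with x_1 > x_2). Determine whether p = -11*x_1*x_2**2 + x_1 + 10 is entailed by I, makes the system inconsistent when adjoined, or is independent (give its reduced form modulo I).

First compute the reduced Gröbner basis of I by Buchberger's algorithm.
f_1 = 7*x_1*x_2 + 5*x_1 - 7*x_2**2 + 8*x_2 + 17, LT = x_1*x_2.
f_2 = 2*x_1*x_2 - 10*x_1 + 6*x_2**3 + x_2**2 + 4*x_2 + 21, LT = x_1*x_2.
f_3 = x_1*x_2 + 4*x_2 + 5, LT = x_1*x_2.

S(f_1,f_2): lcm = x_1*x_2. S = 40/7*x_1 - 3*x_2**3 - 3/2*x_2**2 - 6/7*x_2 - 113/14.
  leading term x_1: no divisor's leading term divides it; move 40/7*x_1 to the remainder.
  leading term x_2**3: no divisor's leading term divides it; move -3*x_2**3 to the remainder.
  leading term x_2**2: no divisor's leading term divides it; move -3/2*x_2**2 to the remainder.
  leading term x_2: no divisor's leading term divides it; move -6/7*x_2 to the remainder.
  leading term 1: no divisor's leading term divides it; move -113/14 to the remainder.
  remainder 40/7*x_1 - 3*x_2**3 - 3/2*x_2**2 - 6/7*x_2 - 113/14 ≠ 0; add h_4 = 40/7*x_1 - 3*x_2**3 - 3/2*x_2**2 - 6/7*x_2 - 113/14 to the basis.

S(f_1,f_3): lcm = x_1*x_2. S = 5/7*x_1 - x_2**2 - 20/7*x_2 - 18/7.
  leading term x_1: subtract (1/8)·h_4 from 5/7*x_1 - x_2**2 - 20/7*x_2 - 18/7 → 3/8*x_2**3 - 13/16*x_2**2 - 11/4*x_2 - 25/16
  leading term x_2**3: no divisor's leading term divides it; move 3/8*x_2**3 to the remainder.
  leading term x_2**2: no divisor's leading term divides it; move -13/16*x_2**2 to the remainder.
  leading term x_2: no divisor's leading term divides it; move -11/4*x_2 to the remainder.
  leading term 1: no divisor's leading term divides it; move -25/16 to the remainder.
  remainder 3/8*x_2**3 - 13/16*x_2**2 - 11/4*x_2 - 25/16 ≠ 0; add h_5 = 3/8*x_2**3 - 13/16*x_2**2 - 11/4*x_2 - 25/16 to the basis.

S(f_1,h_4): lcm = x_1*x_2. S = 5/7*x_1 + 21/40*x_2**4 + 21/80*x_2**3 - 17/20*x_2**2 + 1431/560*x_2 + 17/7.
  leading term x_1: subtract (1/8)·h_4 from 5/7*x_1 + 21/40*x_2**4 + 21/80*x_2**3 - 17/20*x_2**2 + 1431/560*x_2 + 17/7 → 21/40*x_2**4 + 51/80*x_2**3 - 53/80*x_2**2 + 213/80*x_2 + 55/16
  leading term x_2**4: subtract (7/5*x_2)·h_5 from 21/40*x_2**4 + 51/80*x_2**3 - 53/80*x_2**2 + 213/80*x_2 + 55/16 → 71/40*x_2**3 + 51/16*x_2**2 + 97/20*x_2 + 55/16
  leading term x_2**3: subtract (71/15)·h_5 from 71/40*x_2**3 + 51/16*x_2**2 + 97/20*x_2 + 55/16 → 211/30*x_2**2 + 268/15*x_2 + 65/6
  leading term x_2**2: no divisor's leading term divides it; move 211/30*x_2**2 to the remainder.
  leading term x_2: no divisor's leading term divides it; move 268/15*x_2 to the remainder.
  leading term 1: no divisor's leading term divides it; move 65/6 to the remainder.
  remainder 211/30*x_2**2 + 268/15*x_2 + 65/6 ≠ 0; add h_6 = 211/30*x_2**2 + 268/15*x_2 + 65/6 to the basis.

S(f_1,h_5): lcm = x_1*x_2**3. S = 121/42*x_1*x_2**2 + 22/3*x_1*x_2 + 25/6*x_1 - x_2**4 + 8/7*x_2**3 + 17/7*x_2**2.
  leading term x_1*x_2**2: subtract (121/294*x_2)·f_1 from 121/42*x_1*x_2**2 + 22/3*x_1*x_2 + 25/6*x_1 - x_2**4 + 8/7*x_2**3 + 17/7*x_2**2 → 517/98*x_1*x_2 + 25/6*x_1 - x_2**4 + 169/42*x_2**3 - 127/147*x_2**2 - 2057/294*x_2
  leading term x_1*x_2: subtract (517/686)·f_1 from 517/98*x_1*x_2 + 25/6*x_1 - x_2**4 + 169/42*x_2**3 - 127/147*x_2**2 - 2057/294*x_2 → 410/1029*x_1 - x_2**4 + 169/42*x_2**3 + 1297/294*x_2**2 - 26807/2058*x_2 - 8789/686
  leading term x_1: subtract (41/588)·h_4 from 410/1029*x_1 - x_2**4 + 169/42*x_2**3 + 1297/294*x_2**2 - 26807/2058*x_2 - 8789/686 → -x_2**4 + 2489/588*x_2**3 + 5311/1176*x_2**2 - 1906/147*x_2 - 14405/1176
  leading term x_2**4: subtract (-8/3*x_2)·h_5 from -x_2**4 + 2489/588*x_2**3 + 5311/1176*x_2**2 - 1906/147*x_2 - 14405/1176 → 405/196*x_2**3 - 3313/1176*x_2**2 - 1679/98*x_2 - 14405/1176
  leading term x_2**3: subtract (270/49)·h_5 from 405/196*x_2**3 - 3313/1176*x_2**2 - 1679/98*x_2 - 14405/1176 → 244/147*x_2**2 - 97/49*x_2 - 535/147
  leading term x_2**2: subtract (2440/10339)·h_6 from 244/147*x_2**2 - 97/49*x_2 - 535/147 → -27455/4431*x_2 - 27455/4431
  leading term x_2: no divisor's leading term divides it; move -27455/4431*x_2 to the remainder.
  leading term 1: no divisor's leading term divides it; move -27455/4431 to the remainder.
  remainder -27455/4431*x_2 - 27455/4431 ≠ 0; add h_7 = -27455/4431*x_2 - 27455/4431 to the basis.

The other S-polynomials (S(f_2,f_3), S(f_2,h_4), S(f_3,h_4), S(f_2,h_5), S(f_3,h_5), S(h_4,h_5), S(f_1,h_6), S(f_2,h_6), S(f_3,h_6), S(h_4,h_6), S(h_5,h_6), S(f_1,h_7), S(f_2,h_7), S(f_3,h_7), S(h_4,h_7), S(h_5,h_7), S(h_6,h_7)) all reduce to 0 modulo the current basis, so we have a Gröbner basis.
Inter-reduce: drop elements whose leading term is divisible by another's, tail-reduce, and make monic.
Reduced Gröbner basis: {x_1 - 1, x_2 + 1}.
Label its elements g_1 = x_1 - 1, g_2 = x_2 + 1.

Reduce p = -11*x_1*x_2**2 + x_1 + 10 modulo G:
  leading term x_1*x_2**2: subtract (-11*x_2**2)·g_1 from -11*x_1*x_2**2 + x_1 + 10 → x_1 - 11*x_2**2 + 10
  leading term x_1: subtract (1)·g_1 from x_1 - 11*x_2**2 + 10 → -11*x_2**2 + 11
  leading term x_2**2: subtract (-11*x_2)·g_2 from -11*x_2**2 + 11 → 11*x_2 + 11
  leading term x_2: subtract (11)·g_2 from 11*x_2 + 11 → 0
  normal form = 0.
Since the normal form is 0, p ∈ I.

-11*x_1*x_2**2 + x_1 + 10 lies in I (it reduces to 0).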